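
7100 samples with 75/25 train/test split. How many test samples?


Train samples = 7100 * 75% = 5325
Test samples = 7100 - 5325
= 1775

1775


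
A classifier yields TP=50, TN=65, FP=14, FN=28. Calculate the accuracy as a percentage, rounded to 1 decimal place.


Accuracy = (TP + TN) / (TP + TN + FP + FN) * 100
= (50 + 65) / (50 + 65 + 14 + 28)
= 115 / 157
= 0.7325
= 73.2%

73.2


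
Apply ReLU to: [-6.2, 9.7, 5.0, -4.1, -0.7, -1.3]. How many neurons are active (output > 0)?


ReLU(x) = max(0, x) for each element:
ReLU(-6.2) = 0
ReLU(9.7) = 9.7
ReLU(5.0) = 5.0
ReLU(-4.1) = 0
ReLU(-0.7) = 0
ReLU(-1.3) = 0
Active neurons (>0): 2

2


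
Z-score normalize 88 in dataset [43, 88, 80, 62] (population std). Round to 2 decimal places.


Mean = (43 + 88 + 80 + 62) / 4 = 68.25
Variance = sum((x_i - mean)^2) / n = 301.1875
Std = sqrt(301.1875) = 17.3548
Z = (x - mean) / std
= (88 - 68.25) / 17.3548
= 19.75 / 17.3548
= 1.14

1.14


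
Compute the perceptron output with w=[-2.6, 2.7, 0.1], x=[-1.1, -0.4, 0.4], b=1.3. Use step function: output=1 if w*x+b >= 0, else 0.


z = w . x + b
= -2.6*-1.1 + 2.7*-0.4 + 0.1*0.4 + 1.3
= 2.86 + -1.08 + 0.04 + 1.3
= 1.82 + 1.3
= 3.12
Since z = 3.12 >= 0, output = 1

1


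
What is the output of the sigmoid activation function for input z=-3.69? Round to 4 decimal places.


sigmoid(z) = 1 / (1 + exp(-z))
exp(-(-3.69)) = exp(3.69) = 40.0448
1 + 40.0448 = 41.0448
1 / 41.0448 = 0.0244

0.0244


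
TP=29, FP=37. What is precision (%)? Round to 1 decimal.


Precision = TP / (TP + FP) * 100
= 29 / (29 + 37)
= 29 / 66
= 0.4394
= 43.9%

43.9


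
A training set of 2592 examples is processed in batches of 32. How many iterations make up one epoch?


Iterations per epoch = dataset_size / batch_size
= 2592 / 32
= 81

81


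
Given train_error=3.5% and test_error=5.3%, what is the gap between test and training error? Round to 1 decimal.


Generalization gap = test_error - train_error
= 5.3 - 3.5
= 1.8%
A small gap suggests good generalization.

1.8


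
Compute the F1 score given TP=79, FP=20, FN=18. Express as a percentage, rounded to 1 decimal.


Precision = TP / (TP + FP) = 79 / 99 = 0.798
Recall = TP / (TP + FN) = 79 / 97 = 0.8144
F1 = 2 * P * R / (P + R)
= 2 * 0.798 * 0.8144 / (0.798 + 0.8144)
= 1.2998 / 1.6124
= 0.8061
As percentage: 80.6%

80.6


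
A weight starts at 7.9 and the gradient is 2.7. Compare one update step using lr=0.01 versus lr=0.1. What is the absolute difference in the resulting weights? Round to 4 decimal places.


With lr=0.01: w_new = 7.9 - 0.01 * 2.7 = 7.873
With lr=0.1: w_new = 7.9 - 0.1 * 2.7 = 7.63
Absolute difference = |7.873 - 7.63|
= 0.2430

0.2430


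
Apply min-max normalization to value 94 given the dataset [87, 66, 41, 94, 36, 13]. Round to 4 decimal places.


Min = 13, Max = 94
Range = 94 - 13 = 81
Scaled = (x - min) / (max - min)
= (94 - 13) / 81
= 81 / 81
= 1.0000

1.0000


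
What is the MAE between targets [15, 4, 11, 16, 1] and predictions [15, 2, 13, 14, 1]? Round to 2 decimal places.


Absolute errors: [0, 2, 2, 2, 0]
Sum of absolute errors = 6
MAE = 6 / 5 = 1.20

1.20


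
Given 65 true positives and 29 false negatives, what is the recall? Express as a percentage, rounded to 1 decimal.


Recall = TP / (TP + FN) * 100
= 65 / (65 + 29)
= 65 / 94
= 0.6915
= 69.1%

69.1


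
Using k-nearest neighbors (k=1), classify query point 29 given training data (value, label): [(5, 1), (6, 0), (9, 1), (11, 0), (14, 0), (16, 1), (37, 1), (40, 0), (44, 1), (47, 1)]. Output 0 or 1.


Distances from query 29:
Point 37 (class 1): distance = 8
K=1 nearest neighbors: classes = [1]
Votes for class 1: 1 / 1
Majority vote => class 1

1


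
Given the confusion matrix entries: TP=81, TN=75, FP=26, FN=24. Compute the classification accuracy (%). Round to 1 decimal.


Accuracy = (TP + TN) / (TP + TN + FP + FN) * 100
= (81 + 75) / (81 + 75 + 26 + 24)
= 156 / 206
= 0.7573
= 75.7%

75.7


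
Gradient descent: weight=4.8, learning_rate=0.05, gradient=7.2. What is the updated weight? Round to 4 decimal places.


w_new = w_old - lr * gradient
= 4.8 - 0.05 * 7.2
= 4.8 - (0.36)
= 4.4400

4.4400


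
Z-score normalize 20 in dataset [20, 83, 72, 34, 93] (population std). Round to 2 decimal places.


Mean = (20 + 83 + 72 + 34 + 93) / 5 = 60.4
Variance = sum((x_i - mean)^2) / n = 807.44
Std = sqrt(807.44) = 28.4155
Z = (x - mean) / std
= (20 - 60.4) / 28.4155
= -40.4 / 28.4155
= -1.42

-1.42


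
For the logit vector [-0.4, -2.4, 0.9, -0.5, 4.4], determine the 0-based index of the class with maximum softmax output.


Softmax is a monotonic transformation, so it preserves the argmax.
We need to find the index of the maximum logit.
Index 0: -0.4
Index 1: -2.4
Index 2: 0.9
Index 3: -0.5
Index 4: 4.4
Maximum logit = 4.4 at index 4

4


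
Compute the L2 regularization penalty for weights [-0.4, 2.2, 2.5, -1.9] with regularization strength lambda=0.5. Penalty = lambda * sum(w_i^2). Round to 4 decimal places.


Squaring each weight:
(-0.4)^2 = 0.16
2.2^2 = 4.84
2.5^2 = 6.25
(-1.9)^2 = 3.61
Sum of squares = 14.86
Penalty = 0.5 * 14.86 = 7.4300

7.4300


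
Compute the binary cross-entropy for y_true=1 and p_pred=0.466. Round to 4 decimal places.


For y=1: Loss = -log(p)
= -log(0.466)
= -(-0.7636)
= 0.7636

0.7636


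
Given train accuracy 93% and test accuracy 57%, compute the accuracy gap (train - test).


Gap = train_accuracy - test_accuracy
= 93 - 57
= 36%
This large gap strongly indicates overfitting.

36


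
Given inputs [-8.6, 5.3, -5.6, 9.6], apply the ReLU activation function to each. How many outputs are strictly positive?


ReLU(x) = max(0, x) for each element:
ReLU(-8.6) = 0
ReLU(5.3) = 5.3
ReLU(-5.6) = 0
ReLU(9.6) = 9.6
Active neurons (>0): 2

2


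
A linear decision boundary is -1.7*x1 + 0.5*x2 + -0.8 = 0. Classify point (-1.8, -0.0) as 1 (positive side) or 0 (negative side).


Compute -1.7 * -1.8 + 0.5 * -0.0 + -0.8
= 3.06 + -0.0 + -0.8
= 2.26
Since 2.26 >= 0, the point is on the positive side.

1


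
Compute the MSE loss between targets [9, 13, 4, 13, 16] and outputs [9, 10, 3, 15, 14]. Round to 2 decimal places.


Differences: [0, 3, 1, -2, 2]
Squared errors: [0, 9, 1, 4, 4]
Sum of squared errors = 18
MSE = 18 / 5 = 3.60

3.60


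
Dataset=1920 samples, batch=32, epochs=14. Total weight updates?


Iterations per epoch = 1920 / 32 = 60
Total updates = iterations_per_epoch * epochs
= 60 * 14
= 840

840


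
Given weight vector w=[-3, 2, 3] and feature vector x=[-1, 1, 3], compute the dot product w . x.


Element-wise products:
-3 * -1 = 3
2 * 1 = 2
3 * 3 = 9
Sum = 3 + 2 + 9
= 14

14


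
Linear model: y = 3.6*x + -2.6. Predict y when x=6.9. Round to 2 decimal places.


y = 3.6 * 6.9 + (-2.6)
= 24.84 + (-2.6)
= 22.24

22.24


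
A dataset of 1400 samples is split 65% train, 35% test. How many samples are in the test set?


Train samples = 1400 * 65% = 910
Test samples = 1400 - 910
= 490

490


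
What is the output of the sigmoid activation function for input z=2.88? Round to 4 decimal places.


sigmoid(z) = 1 / (1 + exp(-z))
exp(-(2.88)) = exp(-2.88) = 0.0561
1 + 0.0561 = 1.0561
1 / 1.0561 = 0.9468

0.9468


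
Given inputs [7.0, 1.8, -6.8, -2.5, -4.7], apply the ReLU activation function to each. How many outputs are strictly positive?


ReLU(x) = max(0, x) for each element:
ReLU(7.0) = 7.0
ReLU(1.8) = 1.8
ReLU(-6.8) = 0
ReLU(-2.5) = 0
ReLU(-4.7) = 0
Active neurons (>0): 2

2


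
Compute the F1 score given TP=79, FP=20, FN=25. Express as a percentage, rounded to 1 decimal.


Precision = TP / (TP + FP) = 79 / 99 = 0.798
Recall = TP / (TP + FN) = 79 / 104 = 0.7596
F1 = 2 * P * R / (P + R)
= 2 * 0.798 * 0.7596 / (0.798 + 0.7596)
= 1.2123 / 1.5576
= 0.7783
As percentage: 77.8%

77.8


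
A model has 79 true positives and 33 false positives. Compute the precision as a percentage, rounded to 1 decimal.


Precision = TP / (TP + FP) * 100
= 79 / (79 + 33)
= 79 / 112
= 0.7054
= 70.5%

70.5


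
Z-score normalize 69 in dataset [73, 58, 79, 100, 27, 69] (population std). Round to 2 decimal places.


Mean = (73 + 58 + 79 + 100 + 27 + 69) / 6 = 67.6667
Variance = sum((x_i - mean)^2) / n = 491.8889
Std = sqrt(491.8889) = 22.1786
Z = (x - mean) / std
= (69 - 67.6667) / 22.1786
= 1.3333 / 22.1786
= 0.06

0.06


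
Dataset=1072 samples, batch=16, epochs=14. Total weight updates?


Iterations per epoch = 1072 / 16 = 67
Total updates = iterations_per_epoch * epochs
= 67 * 14
= 938

938


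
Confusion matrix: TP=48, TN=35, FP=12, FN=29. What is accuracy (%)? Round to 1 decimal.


Accuracy = (TP + TN) / (TP + TN + FP + FN) * 100
= (48 + 35) / (48 + 35 + 12 + 29)
= 83 / 124
= 0.6694
= 66.9%

66.9


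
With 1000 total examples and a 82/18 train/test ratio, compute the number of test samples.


Train samples = 1000 * 82% = 820
Test samples = 1000 - 820
= 180

180


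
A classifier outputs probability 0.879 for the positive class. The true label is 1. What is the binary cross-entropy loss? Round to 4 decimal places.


For y=1: Loss = -log(p)
= -log(0.879)
= -(-0.129)
= 0.1290

0.1290


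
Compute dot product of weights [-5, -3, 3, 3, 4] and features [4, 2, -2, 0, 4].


Element-wise products:
-5 * 4 = -20
-3 * 2 = -6
3 * -2 = -6
3 * 0 = 0
4 * 4 = 16
Sum = -20 + -6 + -6 + 0 + 16
= -16

-16


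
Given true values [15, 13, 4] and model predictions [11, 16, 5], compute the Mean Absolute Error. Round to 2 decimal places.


Absolute errors: [4, 3, 1]
Sum of absolute errors = 8
MAE = 8 / 3 = 2.67

2.67


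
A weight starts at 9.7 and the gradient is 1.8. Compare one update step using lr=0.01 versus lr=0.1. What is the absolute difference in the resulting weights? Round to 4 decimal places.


With lr=0.01: w_new = 9.7 - 0.01 * 1.8 = 9.682
With lr=0.1: w_new = 9.7 - 0.1 * 1.8 = 9.52
Absolute difference = |9.682 - 9.52|
= 0.1620

0.1620


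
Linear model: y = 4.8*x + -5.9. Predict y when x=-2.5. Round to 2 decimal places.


y = 4.8 * -2.5 + (-5.9)
= -12.0 + (-5.9)
= -17.90

-17.90


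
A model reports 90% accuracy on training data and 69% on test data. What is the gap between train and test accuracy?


Gap = train_accuracy - test_accuracy
= 90 - 69
= 21%
This large gap strongly indicates overfitting.

21


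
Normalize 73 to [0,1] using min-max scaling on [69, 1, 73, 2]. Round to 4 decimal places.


Min = 1, Max = 73
Range = 73 - 1 = 72
Scaled = (x - min) / (max - min)
= (73 - 1) / 72
= 72 / 72
= 1.0000

1.0000


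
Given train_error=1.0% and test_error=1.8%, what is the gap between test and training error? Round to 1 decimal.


Generalization gap = test_error - train_error
= 1.8 - 1.0
= 0.8%
A small gap suggests good generalization.

0.8


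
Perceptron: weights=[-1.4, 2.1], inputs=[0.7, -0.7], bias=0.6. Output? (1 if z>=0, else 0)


z = w . x + b
= -1.4*0.7 + 2.1*-0.7 + 0.6
= -0.98 + -1.47 + 0.6
= -2.45 + 0.6
= -1.85
Since z = -1.85 < 0, output = 0

0


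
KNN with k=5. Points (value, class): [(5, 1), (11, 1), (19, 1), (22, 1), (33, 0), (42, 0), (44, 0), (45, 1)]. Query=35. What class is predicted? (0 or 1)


Distances from query 35:
Point 33 (class 0): distance = 2
Point 42 (class 0): distance = 7
Point 44 (class 0): distance = 9
Point 45 (class 1): distance = 10
Point 22 (class 1): distance = 13
K=5 nearest neighbors: classes = [0, 0, 0, 1, 1]
Votes for class 1: 2 / 5
Majority vote => class 0

0


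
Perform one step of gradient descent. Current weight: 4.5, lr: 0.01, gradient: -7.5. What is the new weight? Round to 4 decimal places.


w_new = w_old - lr * gradient
= 4.5 - 0.01 * -7.5
= 4.5 - (-0.075)
= 4.5750

4.5750


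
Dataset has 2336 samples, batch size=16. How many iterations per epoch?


Iterations per epoch = dataset_size / batch_size
= 2336 / 16
= 146

146


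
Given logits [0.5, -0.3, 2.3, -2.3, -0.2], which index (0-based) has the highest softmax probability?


Softmax is a monotonic transformation, so it preserves the argmax.
We need to find the index of the maximum logit.
Index 0: 0.5
Index 1: -0.3
Index 2: 2.3
Index 3: -2.3
Index 4: -0.2
Maximum logit = 2.3 at index 2

2


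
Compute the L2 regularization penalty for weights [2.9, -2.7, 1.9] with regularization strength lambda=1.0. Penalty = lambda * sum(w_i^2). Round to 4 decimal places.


Squaring each weight:
2.9^2 = 8.41
(-2.7)^2 = 7.29
1.9^2 = 3.61
Sum of squares = 19.31
Penalty = 1.0 * 19.31 = 19.3100

19.3100


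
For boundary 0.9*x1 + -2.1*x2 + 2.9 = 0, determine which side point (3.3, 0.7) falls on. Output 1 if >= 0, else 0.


Compute 0.9 * 3.3 + -2.1 * 0.7 + 2.9
= 2.97 + -1.47 + 2.9
= 4.4
Since 4.4 >= 0, the point is on the positive side.

1


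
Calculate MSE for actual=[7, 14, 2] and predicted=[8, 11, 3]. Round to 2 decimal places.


Differences: [-1, 3, -1]
Squared errors: [1, 9, 1]
Sum of squared errors = 11
MSE = 11 / 3 = 3.67

3.67


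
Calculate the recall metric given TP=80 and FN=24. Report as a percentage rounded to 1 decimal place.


Recall = TP / (TP + FN) * 100
= 80 / (80 + 24)
= 80 / 104
= 0.7692
= 76.9%

76.9


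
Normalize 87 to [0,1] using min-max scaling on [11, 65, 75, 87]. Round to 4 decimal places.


Min = 11, Max = 87
Range = 87 - 11 = 76
Scaled = (x - min) / (max - min)
= (87 - 11) / 76
= 76 / 76
= 1.0000

1.0000


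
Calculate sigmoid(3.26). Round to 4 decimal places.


sigmoid(z) = 1 / (1 + exp(-z))
exp(-(3.26)) = exp(-3.26) = 0.0384
1 + 0.0384 = 1.0384
1 / 1.0384 = 0.9630

0.9630


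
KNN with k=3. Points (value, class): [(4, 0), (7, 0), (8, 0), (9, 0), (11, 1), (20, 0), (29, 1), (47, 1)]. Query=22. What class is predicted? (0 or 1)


Distances from query 22:
Point 20 (class 0): distance = 2
Point 29 (class 1): distance = 7
Point 11 (class 1): distance = 11
K=3 nearest neighbors: classes = [0, 1, 1]
Votes for class 1: 2 / 3
Majority vote => class 1

1


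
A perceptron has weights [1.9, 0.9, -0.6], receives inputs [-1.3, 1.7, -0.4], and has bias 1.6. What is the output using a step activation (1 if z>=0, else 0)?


z = w . x + b
= 1.9*-1.3 + 0.9*1.7 + -0.6*-0.4 + 1.6
= -2.47 + 1.53 + 0.24 + 1.6
= -0.7 + 1.6
= 0.9
Since z = 0.9 >= 0, output = 1

1


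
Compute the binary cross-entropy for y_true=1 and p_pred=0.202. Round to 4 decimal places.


For y=1: Loss = -log(p)
= -log(0.202)
= -(-1.5995)
= 1.5995

1.5995


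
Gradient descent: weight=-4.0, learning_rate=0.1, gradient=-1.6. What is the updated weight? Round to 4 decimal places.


w_new = w_old - lr * gradient
= -4.0 - 0.1 * -1.6
= -4.0 - (-0.16)
= -3.8400

-3.8400


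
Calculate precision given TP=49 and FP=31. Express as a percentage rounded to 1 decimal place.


Precision = TP / (TP + FP) * 100
= 49 / (49 + 31)
= 49 / 80
= 0.6125
= 61.3%

61.3


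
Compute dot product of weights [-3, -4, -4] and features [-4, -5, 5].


Element-wise products:
-3 * -4 = 12
-4 * -5 = 20
-4 * 5 = -20
Sum = 12 + 20 + -20
= 12

12


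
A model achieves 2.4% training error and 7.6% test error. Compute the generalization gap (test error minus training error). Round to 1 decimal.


Generalization gap = test_error - train_error
= 7.6 - 2.4
= 5.2%
A moderate gap.

5.2


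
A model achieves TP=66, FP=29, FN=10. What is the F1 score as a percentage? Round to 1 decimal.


Precision = TP / (TP + FP) = 66 / 95 = 0.6947
Recall = TP / (TP + FN) = 66 / 76 = 0.8684
F1 = 2 * P * R / (P + R)
= 2 * 0.6947 * 0.8684 / (0.6947 + 0.8684)
= 1.2066 / 1.5632
= 0.7719
As percentage: 77.2%

77.2


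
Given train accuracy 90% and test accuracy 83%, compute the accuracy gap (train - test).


Gap = train_accuracy - test_accuracy
= 90 - 83
= 7%
This moderate gap may indicate mild overfitting.

7


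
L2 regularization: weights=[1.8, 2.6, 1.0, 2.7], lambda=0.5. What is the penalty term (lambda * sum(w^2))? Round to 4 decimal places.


Squaring each weight:
1.8^2 = 3.24
2.6^2 = 6.76
1.0^2 = 1.0
2.7^2 = 7.29
Sum of squares = 18.29
Penalty = 0.5 * 18.29 = 9.1450

9.1450


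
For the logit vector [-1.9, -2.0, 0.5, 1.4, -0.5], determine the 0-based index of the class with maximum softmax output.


Softmax is a monotonic transformation, so it preserves the argmax.
We need to find the index of the maximum logit.
Index 0: -1.9
Index 1: -2.0
Index 2: 0.5
Index 3: 1.4
Index 4: -0.5
Maximum logit = 1.4 at index 3

3


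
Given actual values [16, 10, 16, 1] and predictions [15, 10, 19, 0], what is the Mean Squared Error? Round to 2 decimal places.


Differences: [1, 0, -3, 1]
Squared errors: [1, 0, 9, 1]
Sum of squared errors = 11
MSE = 11 / 4 = 2.75

2.75


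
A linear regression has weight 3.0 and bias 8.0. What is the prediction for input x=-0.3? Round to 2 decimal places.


y = 3.0 * -0.3 + (8.0)
= -0.9 + (8.0)
= 7.10

7.10


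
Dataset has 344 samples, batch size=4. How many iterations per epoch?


Iterations per epoch = dataset_size / batch_size
= 344 / 4
= 86

86


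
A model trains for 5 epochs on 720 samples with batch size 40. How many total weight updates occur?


Iterations per epoch = 720 / 40 = 18
Total updates = iterations_per_epoch * epochs
= 18 * 5
= 90

90


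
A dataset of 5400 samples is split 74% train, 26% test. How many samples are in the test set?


Train samples = 5400 * 74% = 3996
Test samples = 5400 - 3996
= 1404

1404


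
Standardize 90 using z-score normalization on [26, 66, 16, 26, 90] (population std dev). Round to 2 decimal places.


Mean = (26 + 66 + 16 + 26 + 90) / 5 = 44.8
Variance = sum((x_i - mean)^2) / n = 805.76
Std = sqrt(805.76) = 28.3859
Z = (x - mean) / std
= (90 - 44.8) / 28.3859
= 45.2 / 28.3859
= 1.59

1.59


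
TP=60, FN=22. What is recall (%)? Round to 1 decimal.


Recall = TP / (TP + FN) * 100
= 60 / (60 + 22)
= 60 / 82
= 0.7317
= 73.2%

73.2


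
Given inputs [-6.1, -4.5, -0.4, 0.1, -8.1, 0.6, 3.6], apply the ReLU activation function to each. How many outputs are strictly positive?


ReLU(x) = max(0, x) for each element:
ReLU(-6.1) = 0
ReLU(-4.5) = 0
ReLU(-0.4) = 0
ReLU(0.1) = 0.1
ReLU(-8.1) = 0
ReLU(0.6) = 0.6
ReLU(3.6) = 3.6
Active neurons (>0): 3

3


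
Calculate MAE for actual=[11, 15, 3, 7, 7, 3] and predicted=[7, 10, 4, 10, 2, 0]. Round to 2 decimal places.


Absolute errors: [4, 5, 1, 3, 5, 3]
Sum of absolute errors = 21
MAE = 21 / 6 = 3.50

3.50


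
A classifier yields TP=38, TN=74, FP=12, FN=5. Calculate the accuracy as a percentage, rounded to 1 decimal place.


Accuracy = (TP + TN) / (TP + TN + FP + FN) * 100
= (38 + 74) / (38 + 74 + 12 + 5)
= 112 / 129
= 0.8682
= 86.8%

86.8


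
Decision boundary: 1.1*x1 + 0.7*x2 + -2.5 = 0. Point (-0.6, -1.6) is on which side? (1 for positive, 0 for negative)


Compute 1.1 * -0.6 + 0.7 * -1.6 + -2.5
= -0.66 + -1.12 + -2.5
= -4.28
Since -4.28 < 0, the point is on the negative side.

0


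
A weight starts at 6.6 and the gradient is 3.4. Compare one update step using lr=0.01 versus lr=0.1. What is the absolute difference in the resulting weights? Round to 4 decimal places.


With lr=0.01: w_new = 6.6 - 0.01 * 3.4 = 6.566
With lr=0.1: w_new = 6.6 - 0.1 * 3.4 = 6.26
Absolute difference = |6.566 - 6.26|
= 0.3060

0.3060


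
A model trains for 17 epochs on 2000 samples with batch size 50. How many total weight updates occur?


Iterations per epoch = 2000 / 50 = 40
Total updates = iterations_per_epoch * epochs
= 40 * 17
= 680

680


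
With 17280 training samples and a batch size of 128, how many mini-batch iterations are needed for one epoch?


Iterations per epoch = dataset_size / batch_size
= 17280 / 128
= 135

135


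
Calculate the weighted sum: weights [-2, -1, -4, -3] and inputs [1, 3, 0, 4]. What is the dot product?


Element-wise products:
-2 * 1 = -2
-1 * 3 = -3
-4 * 0 = 0
-3 * 4 = -12
Sum = -2 + -3 + 0 + -12
= -17

-17


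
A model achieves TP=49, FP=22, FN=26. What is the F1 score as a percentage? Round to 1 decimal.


Precision = TP / (TP + FP) = 49 / 71 = 0.6901
Recall = TP / (TP + FN) = 49 / 75 = 0.6533
F1 = 2 * P * R / (P + R)
= 2 * 0.6901 * 0.6533 / (0.6901 + 0.6533)
= 0.9018 / 1.3435
= 0.6712
As percentage: 67.1%

67.1


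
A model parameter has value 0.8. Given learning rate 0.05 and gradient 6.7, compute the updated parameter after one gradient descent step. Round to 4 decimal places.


w_new = w_old - lr * gradient
= 0.8 - 0.05 * 6.7
= 0.8 - (0.335)
= 0.4650

0.4650


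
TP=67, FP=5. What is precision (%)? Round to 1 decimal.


Precision = TP / (TP + FP) * 100
= 67 / (67 + 5)
= 67 / 72
= 0.9306
= 93.1%

93.1


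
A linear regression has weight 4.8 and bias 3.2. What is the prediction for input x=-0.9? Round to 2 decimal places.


y = 4.8 * -0.9 + (3.2)
= -4.32 + (3.2)
= -1.12

-1.12


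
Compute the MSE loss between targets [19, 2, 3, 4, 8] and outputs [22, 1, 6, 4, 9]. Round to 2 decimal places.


Differences: [-3, 1, -3, 0, -1]
Squared errors: [9, 1, 9, 0, 1]
Sum of squared errors = 20
MSE = 20 / 5 = 4.00

4.00


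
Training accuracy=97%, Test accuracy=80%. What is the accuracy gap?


Gap = train_accuracy - test_accuracy
= 97 - 80
= 17%
This gap suggests the model is overfitting.

17


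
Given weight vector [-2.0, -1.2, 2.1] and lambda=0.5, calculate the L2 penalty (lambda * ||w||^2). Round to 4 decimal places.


Squaring each weight:
(-2.0)^2 = 4.0
(-1.2)^2 = 1.44
2.1^2 = 4.41
Sum of squares = 9.85
Penalty = 0.5 * 9.85 = 4.9250

4.9250


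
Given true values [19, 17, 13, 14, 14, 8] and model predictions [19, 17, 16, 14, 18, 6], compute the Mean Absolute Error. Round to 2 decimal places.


Absolute errors: [0, 0, 3, 0, 4, 2]
Sum of absolute errors = 9
MAE = 9 / 6 = 1.50

1.50


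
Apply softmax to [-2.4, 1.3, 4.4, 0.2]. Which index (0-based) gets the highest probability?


Softmax is a monotonic transformation, so it preserves the argmax.
We need to find the index of the maximum logit.
Index 0: -2.4
Index 1: 1.3
Index 2: 4.4
Index 3: 0.2
Maximum logit = 4.4 at index 2

2


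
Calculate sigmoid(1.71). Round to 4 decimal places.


sigmoid(z) = 1 / (1 + exp(-z))
exp(-(1.71)) = exp(-1.71) = 0.1809
1 + 0.1809 = 1.1809
1 / 1.1809 = 0.8468

0.8468


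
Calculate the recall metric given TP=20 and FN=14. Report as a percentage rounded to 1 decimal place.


Recall = TP / (TP + FN) * 100
= 20 / (20 + 14)
= 20 / 34
= 0.5882
= 58.8%

58.8


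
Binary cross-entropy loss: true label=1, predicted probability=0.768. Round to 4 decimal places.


For y=1: Loss = -log(p)
= -log(0.768)
= -(-0.264)
= 0.2640

0.2640


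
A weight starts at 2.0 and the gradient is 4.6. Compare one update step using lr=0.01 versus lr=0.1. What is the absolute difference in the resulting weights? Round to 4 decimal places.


With lr=0.01: w_new = 2.0 - 0.01 * 4.6 = 1.954
With lr=0.1: w_new = 2.0 - 0.1 * 4.6 = 1.54
Absolute difference = |1.954 - 1.54|
= 0.4140

0.4140


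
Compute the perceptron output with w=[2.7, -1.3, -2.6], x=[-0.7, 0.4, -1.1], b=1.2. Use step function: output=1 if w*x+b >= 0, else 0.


z = w . x + b
= 2.7*-0.7 + -1.3*0.4 + -2.6*-1.1 + 1.2
= -1.89 + -0.52 + 2.86 + 1.2
= 0.45 + 1.2
= 1.65
Since z = 1.65 >= 0, output = 1

1


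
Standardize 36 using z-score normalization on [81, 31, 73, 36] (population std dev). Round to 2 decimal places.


Mean = (81 + 31 + 73 + 36) / 4 = 55.25
Variance = sum((x_i - mean)^2) / n = 484.1875
Std = sqrt(484.1875) = 22.0043
Z = (x - mean) / std
= (36 - 55.25) / 22.0043
= -19.25 / 22.0043
= -0.87

-0.87


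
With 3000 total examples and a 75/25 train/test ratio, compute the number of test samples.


Train samples = 3000 * 75% = 2250
Test samples = 3000 - 2250
= 750

750


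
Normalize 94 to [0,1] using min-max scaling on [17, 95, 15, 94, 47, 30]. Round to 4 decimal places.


Min = 15, Max = 95
Range = 95 - 15 = 80
Scaled = (x - min) / (max - min)
= (94 - 15) / 80
= 79 / 80
= 0.9875

0.9875


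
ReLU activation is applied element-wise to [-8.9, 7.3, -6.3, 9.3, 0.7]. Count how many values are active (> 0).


ReLU(x) = max(0, x) for each element:
ReLU(-8.9) = 0
ReLU(7.3) = 7.3
ReLU(-6.3) = 0
ReLU(9.3) = 9.3
ReLU(0.7) = 0.7
Active neurons (>0): 3

3


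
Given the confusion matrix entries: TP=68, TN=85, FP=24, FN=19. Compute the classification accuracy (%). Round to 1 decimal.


Accuracy = (TP + TN) / (TP + TN + FP + FN) * 100
= (68 + 85) / (68 + 85 + 24 + 19)
= 153 / 196
= 0.7806
= 78.1%

78.1


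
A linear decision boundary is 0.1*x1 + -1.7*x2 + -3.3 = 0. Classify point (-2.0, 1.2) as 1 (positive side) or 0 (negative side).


Compute 0.1 * -2.0 + -1.7 * 1.2 + -3.3
= -0.2 + -2.04 + -3.3
= -5.54
Since -5.54 < 0, the point is on the negative side.

0


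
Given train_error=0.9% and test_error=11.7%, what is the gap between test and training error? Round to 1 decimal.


Generalization gap = test_error - train_error
= 11.7 - 0.9
= 10.8%
A large gap suggests overfitting.

10.8


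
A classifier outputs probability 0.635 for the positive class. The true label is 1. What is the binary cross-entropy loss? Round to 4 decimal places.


For y=1: Loss = -log(p)
= -log(0.635)
= -(-0.4541)
= 0.4541

0.4541


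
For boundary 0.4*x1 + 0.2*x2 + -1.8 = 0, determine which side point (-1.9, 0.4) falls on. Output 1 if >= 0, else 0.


Compute 0.4 * -1.9 + 0.2 * 0.4 + -1.8
= -0.76 + 0.08 + -1.8
= -2.48
Since -2.48 < 0, the point is on the negative side.

0


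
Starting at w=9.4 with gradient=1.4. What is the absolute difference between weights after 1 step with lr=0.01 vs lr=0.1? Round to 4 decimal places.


With lr=0.01: w_new = 9.4 - 0.01 * 1.4 = 9.386
With lr=0.1: w_new = 9.4 - 0.1 * 1.4 = 9.26
Absolute difference = |9.386 - 9.26|
= 0.1260

0.1260


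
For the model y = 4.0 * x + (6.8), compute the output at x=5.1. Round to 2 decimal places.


y = 4.0 * 5.1 + (6.8)
= 20.4 + (6.8)
= 27.20

27.20


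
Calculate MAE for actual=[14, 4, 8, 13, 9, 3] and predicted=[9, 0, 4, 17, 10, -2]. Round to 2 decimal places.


Absolute errors: [5, 4, 4, 4, 1, 5]
Sum of absolute errors = 23
MAE = 23 / 6 = 3.83

3.83


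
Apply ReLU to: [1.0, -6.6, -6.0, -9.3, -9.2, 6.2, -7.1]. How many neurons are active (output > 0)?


ReLU(x) = max(0, x) for each element:
ReLU(1.0) = 1.0
ReLU(-6.6) = 0
ReLU(-6.0) = 0
ReLU(-9.3) = 0
ReLU(-9.2) = 0
ReLU(6.2) = 6.2
ReLU(-7.1) = 0
Active neurons (>0): 2

2


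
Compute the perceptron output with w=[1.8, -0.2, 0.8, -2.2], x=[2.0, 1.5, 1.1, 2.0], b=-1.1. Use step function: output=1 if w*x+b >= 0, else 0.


z = w . x + b
= 1.8*2.0 + -0.2*1.5 + 0.8*1.1 + -2.2*2.0 + -1.1
= 3.6 + -0.3 + 0.88 + -4.4 + -1.1
= -0.22 + -1.1
= -1.32
Since z = -1.32 < 0, output = 0

0


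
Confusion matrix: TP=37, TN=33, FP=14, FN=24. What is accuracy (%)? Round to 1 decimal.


Accuracy = (TP + TN) / (TP + TN + FP + FN) * 100
= (37 + 33) / (37 + 33 + 14 + 24)
= 70 / 108
= 0.6481
= 64.8%

64.8


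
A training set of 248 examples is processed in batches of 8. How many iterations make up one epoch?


Iterations per epoch = dataset_size / batch_size
= 248 / 8
= 31

31


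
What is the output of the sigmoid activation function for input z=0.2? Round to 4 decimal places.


sigmoid(z) = 1 / (1 + exp(-z))
exp(-(0.2)) = exp(-0.2) = 0.8187
1 + 0.8187 = 1.8187
1 / 1.8187 = 0.5498

0.5498


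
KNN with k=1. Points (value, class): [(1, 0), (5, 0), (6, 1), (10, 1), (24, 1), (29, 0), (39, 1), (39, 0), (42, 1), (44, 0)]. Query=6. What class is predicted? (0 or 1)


Distances from query 6:
Point 6 (class 1): distance = 0
K=1 nearest neighbors: classes = [1]
Votes for class 1: 1 / 1
Majority vote => class 1

1


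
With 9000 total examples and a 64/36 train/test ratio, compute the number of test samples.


Train samples = 9000 * 64% = 5760
Test samples = 9000 - 5760
= 3240

3240


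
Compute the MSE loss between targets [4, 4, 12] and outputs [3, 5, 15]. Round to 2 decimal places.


Differences: [1, -1, -3]
Squared errors: [1, 1, 9]
Sum of squared errors = 11
MSE = 11 / 3 = 3.67

3.67


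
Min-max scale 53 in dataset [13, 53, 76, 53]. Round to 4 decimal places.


Min = 13, Max = 76
Range = 76 - 13 = 63
Scaled = (x - min) / (max - min)
= (53 - 13) / 63
= 40 / 63
= 0.6349

0.6349


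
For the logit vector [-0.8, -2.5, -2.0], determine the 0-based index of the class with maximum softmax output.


Softmax is a monotonic transformation, so it preserves the argmax.
We need to find the index of the maximum logit.
Index 0: -0.8
Index 1: -2.5
Index 2: -2.0
Maximum logit = -0.8 at index 0

0


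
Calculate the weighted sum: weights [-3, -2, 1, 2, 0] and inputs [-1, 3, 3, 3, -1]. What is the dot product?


Element-wise products:
-3 * -1 = 3
-2 * 3 = -6
1 * 3 = 3
2 * 3 = 6
0 * -1 = 0
Sum = 3 + -6 + 3 + 6 + 0
= 6

6


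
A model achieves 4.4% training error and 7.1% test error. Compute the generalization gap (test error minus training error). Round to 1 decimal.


Generalization gap = test_error - train_error
= 7.1 - 4.4
= 2.7%
A moderate gap.

2.7


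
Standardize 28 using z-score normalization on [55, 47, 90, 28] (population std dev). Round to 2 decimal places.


Mean = (55 + 47 + 90 + 28) / 4 = 55.0
Variance = sum((x_i - mean)^2) / n = 504.5
Std = sqrt(504.5) = 22.4611
Z = (x - mean) / std
= (28 - 55.0) / 22.4611
= -27.0 / 22.4611
= -1.20

-1.20


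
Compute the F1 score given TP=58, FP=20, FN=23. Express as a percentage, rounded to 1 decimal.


Precision = TP / (TP + FP) = 58 / 78 = 0.7436
Recall = TP / (TP + FN) = 58 / 81 = 0.716
F1 = 2 * P * R / (P + R)
= 2 * 0.7436 * 0.716 / (0.7436 + 0.716)
= 1.0649 / 1.4596
= 0.7296
As percentage: 73.0%

73.0


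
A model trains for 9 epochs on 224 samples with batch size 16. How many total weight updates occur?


Iterations per epoch = 224 / 16 = 14
Total updates = iterations_per_epoch * epochs
= 14 * 9
= 126

126


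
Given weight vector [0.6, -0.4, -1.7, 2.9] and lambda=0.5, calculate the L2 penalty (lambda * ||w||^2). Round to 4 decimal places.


Squaring each weight:
0.6^2 = 0.36
(-0.4)^2 = 0.16
(-1.7)^2 = 2.89
2.9^2 = 8.41
Sum of squares = 11.82
Penalty = 0.5 * 11.82 = 5.9100

5.9100


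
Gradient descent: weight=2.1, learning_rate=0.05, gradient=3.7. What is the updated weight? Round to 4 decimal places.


w_new = w_old - lr * gradient
= 2.1 - 0.05 * 3.7
= 2.1 - (0.185)
= 1.9150

1.9150


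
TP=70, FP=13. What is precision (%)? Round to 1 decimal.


Precision = TP / (TP + FP) * 100
= 70 / (70 + 13)
= 70 / 83
= 0.8434
= 84.3%

84.3


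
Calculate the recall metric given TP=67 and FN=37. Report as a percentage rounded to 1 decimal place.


Recall = TP / (TP + FN) * 100
= 67 / (67 + 37)
= 67 / 104
= 0.6442
= 64.4%

64.4


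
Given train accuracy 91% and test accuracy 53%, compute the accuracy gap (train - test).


Gap = train_accuracy - test_accuracy
= 91 - 53
= 38%
This large gap strongly indicates overfitting.

38


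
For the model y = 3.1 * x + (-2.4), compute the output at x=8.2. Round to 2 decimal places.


y = 3.1 * 8.2 + (-2.4)
= 25.42 + (-2.4)
= 23.02

23.02


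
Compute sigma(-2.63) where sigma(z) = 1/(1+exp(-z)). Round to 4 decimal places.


sigmoid(z) = 1 / (1 + exp(-z))
exp(-(-2.63)) = exp(2.63) = 13.8738
1 + 13.8738 = 14.8738
1 / 14.8738 = 0.0672

0.0672


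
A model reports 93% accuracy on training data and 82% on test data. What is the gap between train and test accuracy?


Gap = train_accuracy - test_accuracy
= 93 - 82
= 11%
This gap suggests the model is overfitting.

11


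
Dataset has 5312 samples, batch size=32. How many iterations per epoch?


Iterations per epoch = dataset_size / batch_size
= 5312 / 32
= 166

166


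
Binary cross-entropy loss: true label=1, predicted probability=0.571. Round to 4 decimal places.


For y=1: Loss = -log(p)
= -log(0.571)
= -(-0.5604)
= 0.5604

0.5604


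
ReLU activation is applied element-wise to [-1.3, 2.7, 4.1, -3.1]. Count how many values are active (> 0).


ReLU(x) = max(0, x) for each element:
ReLU(-1.3) = 0
ReLU(2.7) = 2.7
ReLU(4.1) = 4.1
ReLU(-3.1) = 0
Active neurons (>0): 2

2


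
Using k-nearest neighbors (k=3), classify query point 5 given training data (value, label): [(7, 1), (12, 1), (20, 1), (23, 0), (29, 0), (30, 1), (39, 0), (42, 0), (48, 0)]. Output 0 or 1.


Distances from query 5:
Point 7 (class 1): distance = 2
Point 12 (class 1): distance = 7
Point 20 (class 1): distance = 15
K=3 nearest neighbors: classes = [1, 1, 1]
Votes for class 1: 3 / 3
Majority vote => class 1

1


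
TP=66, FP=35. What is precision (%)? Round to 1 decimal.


Precision = TP / (TP + FP) * 100
= 66 / (66 + 35)
= 66 / 101
= 0.6535
= 65.3%

65.3


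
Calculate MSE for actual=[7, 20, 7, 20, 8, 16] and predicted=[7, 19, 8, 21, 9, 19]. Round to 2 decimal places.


Differences: [0, 1, -1, -1, -1, -3]
Squared errors: [0, 1, 1, 1, 1, 9]
Sum of squared errors = 13
MSE = 13 / 6 = 2.17

2.17


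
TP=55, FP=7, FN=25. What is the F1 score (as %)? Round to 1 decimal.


Precision = TP / (TP + FP) = 55 / 62 = 0.8871
Recall = TP / (TP + FN) = 55 / 80 = 0.6875
F1 = 2 * P * R / (P + R)
= 2 * 0.8871 * 0.6875 / (0.8871 + 0.6875)
= 1.2198 / 1.5746
= 0.7746
As percentage: 77.5%

77.5


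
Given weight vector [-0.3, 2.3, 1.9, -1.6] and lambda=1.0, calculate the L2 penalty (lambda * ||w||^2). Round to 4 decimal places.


Squaring each weight:
(-0.3)^2 = 0.09
2.3^2 = 5.29
1.9^2 = 3.61
(-1.6)^2 = 2.56
Sum of squares = 11.55
Penalty = 1.0 * 11.55 = 11.5500

11.5500


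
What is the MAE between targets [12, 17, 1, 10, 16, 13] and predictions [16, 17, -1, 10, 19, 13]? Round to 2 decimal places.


Absolute errors: [4, 0, 2, 0, 3, 0]
Sum of absolute errors = 9
MAE = 9 / 6 = 1.50

1.50


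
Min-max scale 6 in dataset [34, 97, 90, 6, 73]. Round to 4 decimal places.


Min = 6, Max = 97
Range = 97 - 6 = 91
Scaled = (x - min) / (max - min)
= (6 - 6) / 91
= 0 / 91
= 0.0000

0.0000


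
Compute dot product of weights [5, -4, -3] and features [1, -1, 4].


Element-wise products:
5 * 1 = 5
-4 * -1 = 4
-3 * 4 = -12
Sum = 5 + 4 + -12
= -3

-3


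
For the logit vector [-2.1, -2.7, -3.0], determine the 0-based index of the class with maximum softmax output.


Softmax is a monotonic transformation, so it preserves the argmax.
We need to find the index of the maximum logit.
Index 0: -2.1
Index 1: -2.7
Index 2: -3.0
Maximum logit = -2.1 at index 0

0


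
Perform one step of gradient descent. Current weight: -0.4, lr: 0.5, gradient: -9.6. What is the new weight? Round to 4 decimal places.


w_new = w_old - lr * gradient
= -0.4 - 0.5 * -9.6
= -0.4 - (-4.8)
= 4.4000

4.4000


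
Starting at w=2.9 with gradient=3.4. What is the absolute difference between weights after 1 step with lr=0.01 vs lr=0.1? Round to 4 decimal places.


With lr=0.01: w_new = 2.9 - 0.01 * 3.4 = 2.866
With lr=0.1: w_new = 2.9 - 0.1 * 3.4 = 2.56
Absolute difference = |2.866 - 2.56|
= 0.3060

0.3060


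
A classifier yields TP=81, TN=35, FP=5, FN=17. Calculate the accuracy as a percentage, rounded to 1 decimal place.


Accuracy = (TP + TN) / (TP + TN + FP + FN) * 100
= (81 + 35) / (81 + 35 + 5 + 17)
= 116 / 138
= 0.8406
= 84.1%

84.1


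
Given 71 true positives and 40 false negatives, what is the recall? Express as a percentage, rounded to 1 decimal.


Recall = TP / (TP + FN) * 100
= 71 / (71 + 40)
= 71 / 111
= 0.6396
= 64.0%

64.0


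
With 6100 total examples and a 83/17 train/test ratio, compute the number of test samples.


Train samples = 6100 * 83% = 5063
Test samples = 6100 - 5063
= 1037

1037


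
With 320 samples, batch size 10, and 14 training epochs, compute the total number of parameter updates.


Iterations per epoch = 320 / 10 = 32
Total updates = iterations_per_epoch * epochs
= 32 * 14
= 448

448


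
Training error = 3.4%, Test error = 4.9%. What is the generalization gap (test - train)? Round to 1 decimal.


Generalization gap = test_error - train_error
= 4.9 - 3.4
= 1.5%
A small gap suggests good generalization.

1.5


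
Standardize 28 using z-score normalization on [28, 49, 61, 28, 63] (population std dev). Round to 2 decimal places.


Mean = (28 + 49 + 61 + 28 + 63) / 5 = 45.8
Variance = sum((x_i - mean)^2) / n = 234.16
Std = sqrt(234.16) = 15.3023
Z = (x - mean) / std
= (28 - 45.8) / 15.3023
= -17.8 / 15.3023
= -1.16

-1.16


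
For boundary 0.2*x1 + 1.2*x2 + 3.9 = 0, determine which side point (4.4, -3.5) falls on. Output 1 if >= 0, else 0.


Compute 0.2 * 4.4 + 1.2 * -3.5 + 3.9
= 0.88 + -4.2 + 3.9
= 0.58
Since 0.58 >= 0, the point is on the positive side.

1


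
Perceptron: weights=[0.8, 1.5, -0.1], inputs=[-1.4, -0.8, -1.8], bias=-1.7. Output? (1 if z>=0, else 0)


z = w . x + b
= 0.8*-1.4 + 1.5*-0.8 + -0.1*-1.8 + -1.7
= -1.12 + -1.2 + 0.18 + -1.7
= -2.14 + -1.7
= -3.84
Since z = -3.84 < 0, output = 0

0


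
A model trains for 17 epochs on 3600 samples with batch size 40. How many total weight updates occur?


Iterations per epoch = 3600 / 40 = 90
Total updates = iterations_per_epoch * epochs
= 90 * 17
= 1530

1530


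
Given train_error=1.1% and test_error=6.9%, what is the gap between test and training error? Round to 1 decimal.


Generalization gap = test_error - train_error
= 6.9 - 1.1
= 5.8%
A moderate gap.

5.8


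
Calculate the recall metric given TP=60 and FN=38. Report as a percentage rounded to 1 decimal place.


Recall = TP / (TP + FN) * 100
= 60 / (60 + 38)
= 60 / 98
= 0.6122
= 61.2%

61.2


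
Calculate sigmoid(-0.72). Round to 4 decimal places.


sigmoid(z) = 1 / (1 + exp(-z))
exp(-(-0.72)) = exp(0.72) = 2.0544
1 + 2.0544 = 3.0544
1 / 3.0544 = 0.3274

0.3274


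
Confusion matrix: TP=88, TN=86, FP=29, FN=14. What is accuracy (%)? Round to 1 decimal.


Accuracy = (TP + TN) / (TP + TN + FP + FN) * 100
= (88 + 86) / (88 + 86 + 29 + 14)
= 174 / 217
= 0.8018
= 80.2%

80.2


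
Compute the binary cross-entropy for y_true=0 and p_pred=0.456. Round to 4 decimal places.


For y=0: Loss = -log(1-p)
= -log(1 - 0.456)
= -log(0.544)
= -(-0.6088)
= 0.6088

0.6088


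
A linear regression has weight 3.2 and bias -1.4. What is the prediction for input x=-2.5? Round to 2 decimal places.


y = 3.2 * -2.5 + (-1.4)
= -8.0 + (-1.4)
= -9.40

-9.40


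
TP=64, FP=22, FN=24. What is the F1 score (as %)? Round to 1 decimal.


Precision = TP / (TP + FP) = 64 / 86 = 0.7442
Recall = TP / (TP + FN) = 64 / 88 = 0.7273
F1 = 2 * P * R / (P + R)
= 2 * 0.7442 * 0.7273 / (0.7442 + 0.7273)
= 1.0825 / 1.4715
= 0.7356
As percentage: 73.6%

73.6


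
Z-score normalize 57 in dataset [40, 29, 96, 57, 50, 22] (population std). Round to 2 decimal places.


Mean = (40 + 29 + 96 + 57 + 50 + 22) / 6 = 49.0
Variance = sum((x_i - mean)^2) / n = 580.6667
Std = sqrt(580.6667) = 24.097
Z = (x - mean) / std
= (57 - 49.0) / 24.097
= 8.0 / 24.097
= 0.33

0.33


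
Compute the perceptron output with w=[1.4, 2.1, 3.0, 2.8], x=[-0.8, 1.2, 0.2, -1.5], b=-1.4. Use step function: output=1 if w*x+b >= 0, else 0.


z = w . x + b
= 1.4*-0.8 + 2.1*1.2 + 3.0*0.2 + 2.8*-1.5 + -1.4
= -1.12 + 2.52 + 0.6 + -4.2 + -1.4
= -2.2 + -1.4
= -3.6
Since z = -3.6 < 0, output = 0

0


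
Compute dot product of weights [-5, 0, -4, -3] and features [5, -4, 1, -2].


Element-wise products:
-5 * 5 = -25
0 * -4 = 0
-4 * 1 = -4
-3 * -2 = 6
Sum = -25 + 0 + -4 + 6
= -23

-23


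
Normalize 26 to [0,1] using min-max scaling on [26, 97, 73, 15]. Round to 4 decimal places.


Min = 15, Max = 97
Range = 97 - 15 = 82
Scaled = (x - min) / (max - min)
= (26 - 15) / 82
= 11 / 82
= 0.1341

0.1341


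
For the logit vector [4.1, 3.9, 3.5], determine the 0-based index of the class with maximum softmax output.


Softmax is a monotonic transformation, so it preserves the argmax.
We need to find the index of the maximum logit.
Index 0: 4.1
Index 1: 3.9
Index 2: 3.5
Maximum logit = 4.1 at index 0

0
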